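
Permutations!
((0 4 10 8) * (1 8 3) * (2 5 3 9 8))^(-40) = (10)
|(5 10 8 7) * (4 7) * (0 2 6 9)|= 20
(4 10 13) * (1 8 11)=(1 8 11)(4 10 13)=[0, 8, 2, 3, 10, 5, 6, 7, 11, 9, 13, 1, 12, 4]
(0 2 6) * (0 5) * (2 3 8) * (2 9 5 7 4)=(0 3 8 9 5)(2 6 7 4)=[3, 1, 6, 8, 2, 0, 7, 4, 9, 5]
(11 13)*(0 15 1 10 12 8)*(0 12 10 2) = (0 15 1 2)(8 12)(11 13) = [15, 2, 0, 3, 4, 5, 6, 7, 12, 9, 10, 13, 8, 11, 14, 1]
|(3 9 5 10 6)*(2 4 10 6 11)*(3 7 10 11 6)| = 3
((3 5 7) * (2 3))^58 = (2 5)(3 7)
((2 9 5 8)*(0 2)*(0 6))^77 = (0 6 8 5 9 2)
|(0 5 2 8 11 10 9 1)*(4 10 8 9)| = |(0 5 2 9 1)(4 10)(8 11)| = 10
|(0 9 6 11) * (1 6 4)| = |(0 9 4 1 6 11)| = 6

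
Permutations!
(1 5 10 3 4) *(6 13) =(1 5 10 3 4)(6 13) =[0, 5, 2, 4, 1, 10, 13, 7, 8, 9, 3, 11, 12, 6]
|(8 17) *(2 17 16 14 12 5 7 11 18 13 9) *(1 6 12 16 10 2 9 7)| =4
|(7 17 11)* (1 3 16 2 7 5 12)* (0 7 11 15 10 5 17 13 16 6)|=14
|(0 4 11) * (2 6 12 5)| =|(0 4 11)(2 6 12 5)| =12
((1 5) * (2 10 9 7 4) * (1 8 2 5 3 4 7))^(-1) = (1 9 10 2 8 5 4 3)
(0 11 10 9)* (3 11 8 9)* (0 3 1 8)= (1 8 9 3 11 10)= [0, 8, 2, 11, 4, 5, 6, 7, 9, 3, 1, 10]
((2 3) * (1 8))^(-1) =(1 8)(2 3)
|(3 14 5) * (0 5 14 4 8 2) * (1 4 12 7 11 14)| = 11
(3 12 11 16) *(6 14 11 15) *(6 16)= (3 12 15 16)(6 14 11)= [0, 1, 2, 12, 4, 5, 14, 7, 8, 9, 10, 6, 15, 13, 11, 16, 3]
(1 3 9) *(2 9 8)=[0, 3, 9, 8, 4, 5, 6, 7, 2, 1]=(1 3 8 2 9)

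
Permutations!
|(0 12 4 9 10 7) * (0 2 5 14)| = 9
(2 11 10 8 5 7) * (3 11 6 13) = (2 6 13 3 11 10 8 5 7) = [0, 1, 6, 11, 4, 7, 13, 2, 5, 9, 8, 10, 12, 3]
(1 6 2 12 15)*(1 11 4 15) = (1 6 2 12)(4 15 11) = [0, 6, 12, 3, 15, 5, 2, 7, 8, 9, 10, 4, 1, 13, 14, 11]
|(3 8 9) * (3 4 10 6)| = 6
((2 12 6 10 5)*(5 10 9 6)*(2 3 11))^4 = ((2 12 5 3 11)(6 9))^4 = (2 11 3 5 12)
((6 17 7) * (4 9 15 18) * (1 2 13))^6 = (4 15)(9 18)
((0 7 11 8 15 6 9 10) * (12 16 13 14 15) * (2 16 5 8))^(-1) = ((0 7 11 2 16 13 14 15 6 9 10)(5 8 12))^(-1) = (0 10 9 6 15 14 13 16 2 11 7)(5 12 8)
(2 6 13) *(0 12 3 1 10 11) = (0 12 3 1 10 11)(2 6 13) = [12, 10, 6, 1, 4, 5, 13, 7, 8, 9, 11, 0, 3, 2]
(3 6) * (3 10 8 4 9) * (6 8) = [0, 1, 2, 8, 9, 5, 10, 7, 4, 3, 6] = (3 8 4 9)(6 10)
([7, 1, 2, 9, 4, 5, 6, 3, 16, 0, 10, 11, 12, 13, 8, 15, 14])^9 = (16)(0 7 3 9)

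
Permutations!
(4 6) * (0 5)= (0 5)(4 6)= [5, 1, 2, 3, 6, 0, 4]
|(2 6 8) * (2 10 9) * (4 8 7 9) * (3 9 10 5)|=9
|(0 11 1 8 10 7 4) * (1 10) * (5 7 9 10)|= |(0 11 5 7 4)(1 8)(9 10)|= 10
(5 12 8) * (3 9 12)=(3 9 12 8 5)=[0, 1, 2, 9, 4, 3, 6, 7, 5, 12, 10, 11, 8]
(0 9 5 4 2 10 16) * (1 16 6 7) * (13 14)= (0 9 5 4 2 10 6 7 1 16)(13 14)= [9, 16, 10, 3, 2, 4, 7, 1, 8, 5, 6, 11, 12, 14, 13, 15, 0]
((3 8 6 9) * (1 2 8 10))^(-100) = (1 3 6 2 10 9 8) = ((1 2 8 6 9 3 10))^(-100)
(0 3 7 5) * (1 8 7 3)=(0 1 8 7 5)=[1, 8, 2, 3, 4, 0, 6, 5, 7]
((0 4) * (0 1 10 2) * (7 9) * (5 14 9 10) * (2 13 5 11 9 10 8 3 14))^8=((0 4 1 11 9 7 8 3 14 10 13 5 2))^8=(0 14 11 5 8 4 10 9 2 3 1 13 7)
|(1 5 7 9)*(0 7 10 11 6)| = |(0 7 9 1 5 10 11 6)| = 8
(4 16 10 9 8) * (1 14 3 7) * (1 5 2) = (1 14 3 7 5 2)(4 16 10 9 8) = [0, 14, 1, 7, 16, 2, 6, 5, 4, 8, 9, 11, 12, 13, 3, 15, 10]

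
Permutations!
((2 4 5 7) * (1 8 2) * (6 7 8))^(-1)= ((1 6 7)(2 4 5 8))^(-1)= (1 7 6)(2 8 5 4)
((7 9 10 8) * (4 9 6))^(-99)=(4 8)(6 10)(7 9)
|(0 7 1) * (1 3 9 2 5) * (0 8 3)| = |(0 7)(1 8 3 9 2 5)| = 6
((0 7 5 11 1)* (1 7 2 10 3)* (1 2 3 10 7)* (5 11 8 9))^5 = (0 1 11 7 2 3)(5 9 8)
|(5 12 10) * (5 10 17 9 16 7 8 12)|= 6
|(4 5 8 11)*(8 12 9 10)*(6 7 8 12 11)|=3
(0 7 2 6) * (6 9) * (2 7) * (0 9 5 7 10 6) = (0 2 5 7 10 6 9) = [2, 1, 5, 3, 4, 7, 9, 10, 8, 0, 6]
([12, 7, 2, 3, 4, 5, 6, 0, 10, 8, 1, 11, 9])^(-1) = (0 7 1 10 8 9 12)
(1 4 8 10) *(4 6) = (1 6 4 8 10) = [0, 6, 2, 3, 8, 5, 4, 7, 10, 9, 1]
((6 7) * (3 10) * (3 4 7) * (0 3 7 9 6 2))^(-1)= ((0 3 10 4 9 6 7 2))^(-1)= (0 2 7 6 9 4 10 3)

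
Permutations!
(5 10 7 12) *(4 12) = (4 12 5 10 7) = [0, 1, 2, 3, 12, 10, 6, 4, 8, 9, 7, 11, 5]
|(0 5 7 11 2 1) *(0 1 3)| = |(0 5 7 11 2 3)| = 6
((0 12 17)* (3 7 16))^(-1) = ((0 12 17)(3 7 16))^(-1) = (0 17 12)(3 16 7)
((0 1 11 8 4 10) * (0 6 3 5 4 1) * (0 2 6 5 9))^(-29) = ((0 2 6 3 9)(1 11 8)(4 10 5))^(-29) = (0 2 6 3 9)(1 11 8)(4 10 5)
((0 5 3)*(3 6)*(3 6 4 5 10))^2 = (0 3 10)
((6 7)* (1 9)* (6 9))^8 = (9)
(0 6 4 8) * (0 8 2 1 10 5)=[6, 10, 1, 3, 2, 0, 4, 7, 8, 9, 5]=(0 6 4 2 1 10 5)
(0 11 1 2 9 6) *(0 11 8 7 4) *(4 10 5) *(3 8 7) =[7, 2, 9, 8, 0, 4, 11, 10, 3, 6, 5, 1] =(0 7 10 5 4)(1 2 9 6 11)(3 8)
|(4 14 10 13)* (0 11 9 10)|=|(0 11 9 10 13 4 14)|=7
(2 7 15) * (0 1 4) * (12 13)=[1, 4, 7, 3, 0, 5, 6, 15, 8, 9, 10, 11, 13, 12, 14, 2]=(0 1 4)(2 7 15)(12 13)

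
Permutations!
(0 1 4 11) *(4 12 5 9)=[1, 12, 2, 3, 11, 9, 6, 7, 8, 4, 10, 0, 5]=(0 1 12 5 9 4 11)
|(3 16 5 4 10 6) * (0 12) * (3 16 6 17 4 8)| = 30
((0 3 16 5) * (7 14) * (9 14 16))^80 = (0 14 5 9 16 3 7)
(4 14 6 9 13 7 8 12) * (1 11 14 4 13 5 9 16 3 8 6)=[0, 11, 2, 8, 4, 9, 16, 6, 12, 5, 10, 14, 13, 7, 1, 15, 3]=(1 11 14)(3 8 12 13 7 6 16)(5 9)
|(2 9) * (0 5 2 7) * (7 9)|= 4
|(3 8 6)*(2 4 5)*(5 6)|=6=|(2 4 6 3 8 5)|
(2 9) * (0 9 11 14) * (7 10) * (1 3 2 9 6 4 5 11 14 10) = (0 6 4 5 11 10 7 1 3 2 14) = [6, 3, 14, 2, 5, 11, 4, 1, 8, 9, 7, 10, 12, 13, 0]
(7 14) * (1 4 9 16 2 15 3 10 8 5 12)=(1 4 9 16 2 15 3 10 8 5 12)(7 14)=[0, 4, 15, 10, 9, 12, 6, 14, 5, 16, 8, 11, 1, 13, 7, 3, 2]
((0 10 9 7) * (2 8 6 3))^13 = ((0 10 9 7)(2 8 6 3))^13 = (0 10 9 7)(2 8 6 3)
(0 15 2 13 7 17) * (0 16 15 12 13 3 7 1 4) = (0 12 13 1 4)(2 3 7 17 16 15) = [12, 4, 3, 7, 0, 5, 6, 17, 8, 9, 10, 11, 13, 1, 14, 2, 15, 16]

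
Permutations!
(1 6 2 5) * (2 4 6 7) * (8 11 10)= [0, 7, 5, 3, 6, 1, 4, 2, 11, 9, 8, 10]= (1 7 2 5)(4 6)(8 11 10)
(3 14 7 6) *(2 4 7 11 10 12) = (2 4 7 6 3 14 11 10 12) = [0, 1, 4, 14, 7, 5, 3, 6, 8, 9, 12, 10, 2, 13, 11]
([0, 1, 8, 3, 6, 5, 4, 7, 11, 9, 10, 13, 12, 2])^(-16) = (13)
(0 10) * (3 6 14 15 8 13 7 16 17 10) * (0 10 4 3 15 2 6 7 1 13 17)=(0 15 8 17 4 3 7 16)(1 13)(2 6 14)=[15, 13, 6, 7, 3, 5, 14, 16, 17, 9, 10, 11, 12, 1, 2, 8, 0, 4]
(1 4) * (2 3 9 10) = (1 4)(2 3 9 10) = [0, 4, 3, 9, 1, 5, 6, 7, 8, 10, 2]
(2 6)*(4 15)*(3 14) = (2 6)(3 14)(4 15) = [0, 1, 6, 14, 15, 5, 2, 7, 8, 9, 10, 11, 12, 13, 3, 4]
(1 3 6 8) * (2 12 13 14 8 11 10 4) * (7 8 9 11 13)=(1 3 6 13 14 9 11 10 4 2 12 7 8)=[0, 3, 12, 6, 2, 5, 13, 8, 1, 11, 4, 10, 7, 14, 9]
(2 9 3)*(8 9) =(2 8 9 3) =[0, 1, 8, 2, 4, 5, 6, 7, 9, 3]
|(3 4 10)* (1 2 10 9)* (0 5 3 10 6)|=|(10)(0 5 3 4 9 1 2 6)|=8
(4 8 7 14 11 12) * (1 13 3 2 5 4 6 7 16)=(1 13 3 2 5 4 8 16)(6 7 14 11 12)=[0, 13, 5, 2, 8, 4, 7, 14, 16, 9, 10, 12, 6, 3, 11, 15, 1]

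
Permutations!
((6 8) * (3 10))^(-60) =((3 10)(6 8))^(-60) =(10)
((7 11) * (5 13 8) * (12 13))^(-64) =((5 12 13 8)(7 11))^(-64) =(13)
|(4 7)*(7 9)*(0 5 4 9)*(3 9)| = 3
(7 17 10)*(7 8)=(7 17 10 8)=[0, 1, 2, 3, 4, 5, 6, 17, 7, 9, 8, 11, 12, 13, 14, 15, 16, 10]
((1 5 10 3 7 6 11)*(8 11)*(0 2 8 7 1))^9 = (0 2 8 11)(1 5 10 3)(6 7)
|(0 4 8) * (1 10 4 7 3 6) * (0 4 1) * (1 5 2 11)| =20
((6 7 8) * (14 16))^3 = (14 16)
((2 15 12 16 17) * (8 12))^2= ((2 15 8 12 16 17))^2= (2 8 16)(12 17 15)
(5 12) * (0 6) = (0 6)(5 12) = [6, 1, 2, 3, 4, 12, 0, 7, 8, 9, 10, 11, 5]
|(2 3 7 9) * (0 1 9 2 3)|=6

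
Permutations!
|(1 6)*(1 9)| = 3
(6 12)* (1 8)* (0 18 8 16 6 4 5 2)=(0 18 8 1 16 6 12 4 5 2)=[18, 16, 0, 3, 5, 2, 12, 7, 1, 9, 10, 11, 4, 13, 14, 15, 6, 17, 8]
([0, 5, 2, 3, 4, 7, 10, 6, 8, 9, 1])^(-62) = [0, 6, 2, 3, 4, 10, 5, 1, 8, 9, 7]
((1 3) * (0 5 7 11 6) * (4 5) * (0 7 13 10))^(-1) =(0 10 13 5 4)(1 3)(6 11 7)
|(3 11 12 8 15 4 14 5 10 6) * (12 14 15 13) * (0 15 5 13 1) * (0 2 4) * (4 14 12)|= 12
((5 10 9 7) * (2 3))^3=((2 3)(5 10 9 7))^3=(2 3)(5 7 9 10)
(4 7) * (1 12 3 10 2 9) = (1 12 3 10 2 9)(4 7) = [0, 12, 9, 10, 7, 5, 6, 4, 8, 1, 2, 11, 3]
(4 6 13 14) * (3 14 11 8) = (3 14 4 6 13 11 8) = [0, 1, 2, 14, 6, 5, 13, 7, 3, 9, 10, 8, 12, 11, 4]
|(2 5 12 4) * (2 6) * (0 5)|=|(0 5 12 4 6 2)|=6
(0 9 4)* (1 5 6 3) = [9, 5, 2, 1, 0, 6, 3, 7, 8, 4] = (0 9 4)(1 5 6 3)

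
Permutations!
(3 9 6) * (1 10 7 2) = (1 10 7 2)(3 9 6) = [0, 10, 1, 9, 4, 5, 3, 2, 8, 6, 7]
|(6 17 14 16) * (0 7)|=|(0 7)(6 17 14 16)|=4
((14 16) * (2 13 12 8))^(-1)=(2 8 12 13)(14 16)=((2 13 12 8)(14 16))^(-1)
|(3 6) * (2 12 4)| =|(2 12 4)(3 6)| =6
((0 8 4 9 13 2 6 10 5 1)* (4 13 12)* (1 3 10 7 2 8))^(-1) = ((0 1)(2 6 7)(3 10 5)(4 9 12)(8 13))^(-1) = (0 1)(2 7 6)(3 5 10)(4 12 9)(8 13)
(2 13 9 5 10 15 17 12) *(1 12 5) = [0, 12, 13, 3, 4, 10, 6, 7, 8, 1, 15, 11, 2, 9, 14, 17, 16, 5] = (1 12 2 13 9)(5 10 15 17)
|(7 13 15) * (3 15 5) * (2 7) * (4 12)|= |(2 7 13 5 3 15)(4 12)|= 6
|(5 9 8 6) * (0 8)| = 5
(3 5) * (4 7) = (3 5)(4 7) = [0, 1, 2, 5, 7, 3, 6, 4]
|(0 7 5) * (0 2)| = 4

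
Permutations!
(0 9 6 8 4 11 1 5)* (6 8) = [9, 5, 2, 3, 11, 0, 6, 7, 4, 8, 10, 1] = (0 9 8 4 11 1 5)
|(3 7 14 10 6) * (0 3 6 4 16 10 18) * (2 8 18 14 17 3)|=|(0 2 8 18)(3 7 17)(4 16 10)|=12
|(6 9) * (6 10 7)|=4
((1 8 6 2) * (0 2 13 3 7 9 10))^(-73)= (0 7 6 2 9 13 1 10 3 8)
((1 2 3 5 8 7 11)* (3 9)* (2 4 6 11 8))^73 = (1 4 6 11)(2 9 3 5)(7 8)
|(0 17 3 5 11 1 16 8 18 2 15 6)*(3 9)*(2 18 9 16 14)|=|(18)(0 17 16 8 9 3 5 11 1 14 2 15 6)|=13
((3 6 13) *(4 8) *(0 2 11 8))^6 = ((0 2 11 8 4)(3 6 13))^6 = (13)(0 2 11 8 4)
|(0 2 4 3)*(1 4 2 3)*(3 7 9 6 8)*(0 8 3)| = |(0 7 9 6 3 8)(1 4)| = 6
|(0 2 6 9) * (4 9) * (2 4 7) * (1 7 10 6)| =6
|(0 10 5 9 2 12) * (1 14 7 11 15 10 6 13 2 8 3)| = 10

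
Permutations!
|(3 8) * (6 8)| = |(3 6 8)| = 3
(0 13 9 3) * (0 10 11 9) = (0 13)(3 10 11 9) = [13, 1, 2, 10, 4, 5, 6, 7, 8, 3, 11, 9, 12, 0]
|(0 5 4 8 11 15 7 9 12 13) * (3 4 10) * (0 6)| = 13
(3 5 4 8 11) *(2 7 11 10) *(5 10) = (2 7 11 3 10)(4 8 5) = [0, 1, 7, 10, 8, 4, 6, 11, 5, 9, 2, 3]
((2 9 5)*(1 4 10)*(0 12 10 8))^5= (0 8 4 1 10 12)(2 5 9)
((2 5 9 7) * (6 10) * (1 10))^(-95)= (1 10 6)(2 5 9 7)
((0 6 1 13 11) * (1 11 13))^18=((13)(0 6 11))^18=(13)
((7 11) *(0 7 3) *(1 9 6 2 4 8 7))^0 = ((0 1 9 6 2 4 8 7 11 3))^0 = (11)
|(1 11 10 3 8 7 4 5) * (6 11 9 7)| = |(1 9 7 4 5)(3 8 6 11 10)| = 5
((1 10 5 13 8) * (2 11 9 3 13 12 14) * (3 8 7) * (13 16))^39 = ((1 10 5 12 14 2 11 9 8)(3 16 13 7))^39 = (1 12 11)(2 8 5)(3 7 13 16)(9 10 14)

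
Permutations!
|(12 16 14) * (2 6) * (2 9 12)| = 6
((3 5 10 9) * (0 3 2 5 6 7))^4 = (10)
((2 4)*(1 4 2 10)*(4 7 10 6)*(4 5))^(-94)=((1 7 10)(4 6 5))^(-94)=(1 10 7)(4 5 6)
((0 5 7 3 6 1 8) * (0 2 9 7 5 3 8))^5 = ((0 3 6 1)(2 9 7 8))^5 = (0 3 6 1)(2 9 7 8)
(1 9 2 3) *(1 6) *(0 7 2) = [7, 9, 3, 6, 4, 5, 1, 2, 8, 0] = (0 7 2 3 6 1 9)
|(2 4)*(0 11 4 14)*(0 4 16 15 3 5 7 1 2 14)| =18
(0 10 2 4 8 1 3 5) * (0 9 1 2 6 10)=(1 3 5 9)(2 4 8)(6 10)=[0, 3, 4, 5, 8, 9, 10, 7, 2, 1, 6]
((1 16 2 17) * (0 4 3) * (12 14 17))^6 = (17)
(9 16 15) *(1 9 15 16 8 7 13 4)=[0, 9, 2, 3, 1, 5, 6, 13, 7, 8, 10, 11, 12, 4, 14, 15, 16]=(16)(1 9 8 7 13 4)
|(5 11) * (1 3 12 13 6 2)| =6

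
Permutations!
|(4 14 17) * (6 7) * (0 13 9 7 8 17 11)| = 10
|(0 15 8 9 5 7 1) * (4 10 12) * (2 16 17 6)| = |(0 15 8 9 5 7 1)(2 16 17 6)(4 10 12)| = 84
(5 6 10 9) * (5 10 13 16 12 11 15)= [0, 1, 2, 3, 4, 6, 13, 7, 8, 10, 9, 15, 11, 16, 14, 5, 12]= (5 6 13 16 12 11 15)(9 10)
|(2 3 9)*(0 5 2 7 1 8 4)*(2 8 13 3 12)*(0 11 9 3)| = |(0 5 8 4 11 9 7 1 13)(2 12)| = 18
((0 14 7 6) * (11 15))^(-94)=((0 14 7 6)(11 15))^(-94)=(15)(0 7)(6 14)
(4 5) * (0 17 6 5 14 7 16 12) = (0 17 6 5 4 14 7 16 12) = [17, 1, 2, 3, 14, 4, 5, 16, 8, 9, 10, 11, 0, 13, 7, 15, 12, 6]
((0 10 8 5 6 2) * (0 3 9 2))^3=((0 10 8 5 6)(2 3 9))^3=(0 5 10 6 8)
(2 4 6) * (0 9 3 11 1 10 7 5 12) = (0 9 3 11 1 10 7 5 12)(2 4 6) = [9, 10, 4, 11, 6, 12, 2, 5, 8, 3, 7, 1, 0]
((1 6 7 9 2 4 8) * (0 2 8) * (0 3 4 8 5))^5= (0 7 8 5 6 2 9 1)(3 4)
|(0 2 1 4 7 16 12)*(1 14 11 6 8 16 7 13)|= |(0 2 14 11 6 8 16 12)(1 4 13)|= 24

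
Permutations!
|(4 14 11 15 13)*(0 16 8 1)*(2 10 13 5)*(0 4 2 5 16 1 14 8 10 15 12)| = 35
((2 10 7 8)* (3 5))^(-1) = (2 8 7 10)(3 5)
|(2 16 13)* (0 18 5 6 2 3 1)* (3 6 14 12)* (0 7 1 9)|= 28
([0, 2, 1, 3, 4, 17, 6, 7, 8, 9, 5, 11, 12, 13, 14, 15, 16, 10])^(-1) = (1 2)(5 10 17)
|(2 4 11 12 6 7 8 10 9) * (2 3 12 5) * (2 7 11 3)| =11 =|(2 4 3 12 6 11 5 7 8 10 9)|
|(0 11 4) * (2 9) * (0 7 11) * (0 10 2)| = 12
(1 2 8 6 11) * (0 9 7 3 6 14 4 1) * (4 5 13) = (0 9 7 3 6 11)(1 2 8 14 5 13 4) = [9, 2, 8, 6, 1, 13, 11, 3, 14, 7, 10, 0, 12, 4, 5]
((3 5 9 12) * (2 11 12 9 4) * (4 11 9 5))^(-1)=((2 9 5 11 12 3 4))^(-1)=(2 4 3 12 11 5 9)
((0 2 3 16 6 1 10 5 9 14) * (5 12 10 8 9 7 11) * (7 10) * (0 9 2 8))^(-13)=(0 8 2 3 16 6 1)(5 12 11 10 7)(9 14)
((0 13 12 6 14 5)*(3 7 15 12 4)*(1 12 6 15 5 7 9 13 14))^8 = (15)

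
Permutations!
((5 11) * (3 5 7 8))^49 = ((3 5 11 7 8))^49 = (3 8 7 11 5)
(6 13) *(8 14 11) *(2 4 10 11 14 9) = (14)(2 4 10 11 8 9)(6 13) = [0, 1, 4, 3, 10, 5, 13, 7, 9, 2, 11, 8, 12, 6, 14]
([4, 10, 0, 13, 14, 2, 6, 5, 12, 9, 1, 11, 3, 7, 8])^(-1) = [2, 10, 5, 12, 0, 7, 6, 13, 14, 9, 1, 11, 8, 3, 4]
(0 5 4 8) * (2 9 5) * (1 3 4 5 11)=(0 2 9 11 1 3 4 8)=[2, 3, 9, 4, 8, 5, 6, 7, 0, 11, 10, 1]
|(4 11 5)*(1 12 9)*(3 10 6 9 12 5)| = 8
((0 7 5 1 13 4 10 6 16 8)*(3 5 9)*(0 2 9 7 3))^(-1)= ((0 3 5 1 13 4 10 6 16 8 2 9))^(-1)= (0 9 2 8 16 6 10 4 13 1 5 3)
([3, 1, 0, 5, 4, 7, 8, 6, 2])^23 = (0 5 6 2 3 7 8)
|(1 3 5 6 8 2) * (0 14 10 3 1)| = 8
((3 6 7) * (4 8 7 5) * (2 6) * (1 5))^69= (1 3 4 6 7 5 2 8)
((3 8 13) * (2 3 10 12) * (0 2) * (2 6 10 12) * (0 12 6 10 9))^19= (0 3 6 10 8 9 2 13)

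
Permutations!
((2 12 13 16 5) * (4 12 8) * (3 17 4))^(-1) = ((2 8 3 17 4 12 13 16 5))^(-1) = (2 5 16 13 12 4 17 3 8)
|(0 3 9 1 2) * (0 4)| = 6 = |(0 3 9 1 2 4)|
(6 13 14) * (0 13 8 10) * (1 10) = (0 13 14 6 8 1 10) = [13, 10, 2, 3, 4, 5, 8, 7, 1, 9, 0, 11, 12, 14, 6]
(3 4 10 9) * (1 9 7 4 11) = (1 9 3 11)(4 10 7) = [0, 9, 2, 11, 10, 5, 6, 4, 8, 3, 7, 1]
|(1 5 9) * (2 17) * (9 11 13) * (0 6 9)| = |(0 6 9 1 5 11 13)(2 17)| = 14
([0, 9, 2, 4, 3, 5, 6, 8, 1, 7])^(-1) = (1 8 7 9)(3 4)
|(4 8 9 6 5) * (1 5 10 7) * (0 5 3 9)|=|(0 5 4 8)(1 3 9 6 10 7)|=12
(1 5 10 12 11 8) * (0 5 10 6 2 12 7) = (0 5 6 2 12 11 8 1 10 7) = [5, 10, 12, 3, 4, 6, 2, 0, 1, 9, 7, 8, 11]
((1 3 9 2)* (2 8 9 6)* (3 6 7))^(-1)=((1 6 2)(3 7)(8 9))^(-1)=(1 2 6)(3 7)(8 9)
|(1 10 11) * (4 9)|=6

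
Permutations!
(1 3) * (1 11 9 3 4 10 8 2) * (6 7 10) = (1 4 6 7 10 8 2)(3 11 9) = [0, 4, 1, 11, 6, 5, 7, 10, 2, 3, 8, 9]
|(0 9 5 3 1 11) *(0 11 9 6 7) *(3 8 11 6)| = |(0 3 1 9 5 8 11 6 7)| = 9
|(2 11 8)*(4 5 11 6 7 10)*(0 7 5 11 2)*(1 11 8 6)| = 5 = |(0 7 10 4 8)(1 11 6 5 2)|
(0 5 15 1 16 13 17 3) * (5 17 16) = (0 17 3)(1 5 15)(13 16) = [17, 5, 2, 0, 4, 15, 6, 7, 8, 9, 10, 11, 12, 16, 14, 1, 13, 3]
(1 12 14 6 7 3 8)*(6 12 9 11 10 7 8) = (1 9 11 10 7 3 6 8)(12 14) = [0, 9, 2, 6, 4, 5, 8, 3, 1, 11, 7, 10, 14, 13, 12]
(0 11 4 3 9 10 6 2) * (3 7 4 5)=[11, 1, 0, 9, 7, 3, 2, 4, 8, 10, 6, 5]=(0 11 5 3 9 10 6 2)(4 7)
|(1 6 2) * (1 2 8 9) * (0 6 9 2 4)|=10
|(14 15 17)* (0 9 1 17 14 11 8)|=|(0 9 1 17 11 8)(14 15)|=6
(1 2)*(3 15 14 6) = (1 2)(3 15 14 6) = [0, 2, 1, 15, 4, 5, 3, 7, 8, 9, 10, 11, 12, 13, 6, 14]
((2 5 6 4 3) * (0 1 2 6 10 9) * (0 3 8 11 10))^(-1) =((0 1 2 5)(3 6 4 8 11 10 9))^(-1) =(0 5 2 1)(3 9 10 11 8 4 6)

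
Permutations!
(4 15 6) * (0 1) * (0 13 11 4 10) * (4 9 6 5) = (0 1 13 11 9 6 10)(4 15 5) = [1, 13, 2, 3, 15, 4, 10, 7, 8, 6, 0, 9, 12, 11, 14, 5]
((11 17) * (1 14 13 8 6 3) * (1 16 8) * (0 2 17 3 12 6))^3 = ((0 2 17 11 3 16 8)(1 14 13)(6 12))^3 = (0 11 8 17 16 2 3)(6 12)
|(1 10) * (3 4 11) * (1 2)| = |(1 10 2)(3 4 11)| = 3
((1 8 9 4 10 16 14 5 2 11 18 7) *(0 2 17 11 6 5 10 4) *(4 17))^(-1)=(0 9 8 1 7 18 11 17 4 5 6 2)(10 14 16)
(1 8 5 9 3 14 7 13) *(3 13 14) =(1 8 5 9 13)(7 14) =[0, 8, 2, 3, 4, 9, 6, 14, 5, 13, 10, 11, 12, 1, 7]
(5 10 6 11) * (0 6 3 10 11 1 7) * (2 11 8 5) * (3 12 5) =[6, 7, 11, 10, 4, 8, 1, 0, 3, 9, 12, 2, 5] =(0 6 1 7)(2 11)(3 10 12 5 8)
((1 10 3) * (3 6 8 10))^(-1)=(1 3)(6 10 8)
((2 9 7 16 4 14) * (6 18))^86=(18)(2 7 4)(9 16 14)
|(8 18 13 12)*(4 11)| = |(4 11)(8 18 13 12)| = 4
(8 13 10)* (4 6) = (4 6)(8 13 10) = [0, 1, 2, 3, 6, 5, 4, 7, 13, 9, 8, 11, 12, 10]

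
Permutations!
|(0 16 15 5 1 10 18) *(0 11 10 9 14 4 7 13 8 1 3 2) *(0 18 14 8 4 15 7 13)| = 24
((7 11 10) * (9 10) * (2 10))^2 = (2 7 9 10 11)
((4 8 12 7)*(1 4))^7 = ((1 4 8 12 7))^7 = (1 8 7 4 12)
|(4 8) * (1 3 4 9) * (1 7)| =6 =|(1 3 4 8 9 7)|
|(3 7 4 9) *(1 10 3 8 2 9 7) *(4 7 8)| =|(1 10 3)(2 9 4 8)| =12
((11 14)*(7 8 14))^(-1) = ((7 8 14 11))^(-1) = (7 11 14 8)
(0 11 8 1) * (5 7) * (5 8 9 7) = (0 11 9 7 8 1) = [11, 0, 2, 3, 4, 5, 6, 8, 1, 7, 10, 9]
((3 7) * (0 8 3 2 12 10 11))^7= (0 11 10 12 2 7 3 8)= ((0 8 3 7 2 12 10 11))^7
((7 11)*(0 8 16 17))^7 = ((0 8 16 17)(7 11))^7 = (0 17 16 8)(7 11)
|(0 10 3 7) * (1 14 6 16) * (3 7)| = 12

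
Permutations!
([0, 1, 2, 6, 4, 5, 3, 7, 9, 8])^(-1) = (3 6)(8 9)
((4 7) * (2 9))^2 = (9)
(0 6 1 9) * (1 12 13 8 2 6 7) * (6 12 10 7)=(0 6 10 7 1 9)(2 12 13 8)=[6, 9, 12, 3, 4, 5, 10, 1, 2, 0, 7, 11, 13, 8]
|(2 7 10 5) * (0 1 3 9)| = |(0 1 3 9)(2 7 10 5)| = 4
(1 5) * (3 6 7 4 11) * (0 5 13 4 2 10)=(0 5 1 13 4 11 3 6 7 2 10)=[5, 13, 10, 6, 11, 1, 7, 2, 8, 9, 0, 3, 12, 4]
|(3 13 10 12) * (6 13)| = |(3 6 13 10 12)| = 5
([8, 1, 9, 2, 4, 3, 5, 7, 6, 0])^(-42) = [0, 1, 2, 3, 4, 5, 6, 7, 8, 9]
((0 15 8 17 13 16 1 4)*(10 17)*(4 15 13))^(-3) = ((0 13 16 1 15 8 10 17 4))^(-3) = (0 10 1)(4 8 16)(13 17 15)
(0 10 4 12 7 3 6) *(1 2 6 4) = (0 10 1 2 6)(3 4 12 7) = [10, 2, 6, 4, 12, 5, 0, 3, 8, 9, 1, 11, 7]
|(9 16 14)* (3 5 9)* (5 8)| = 6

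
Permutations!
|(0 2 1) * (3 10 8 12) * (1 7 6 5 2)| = |(0 1)(2 7 6 5)(3 10 8 12)| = 4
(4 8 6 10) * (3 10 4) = (3 10)(4 8 6) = [0, 1, 2, 10, 8, 5, 4, 7, 6, 9, 3]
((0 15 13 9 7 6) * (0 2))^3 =((0 15 13 9 7 6 2))^3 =(0 9 2 13 6 15 7)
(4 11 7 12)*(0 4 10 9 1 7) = (0 4 11)(1 7 12 10 9) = [4, 7, 2, 3, 11, 5, 6, 12, 8, 1, 9, 0, 10]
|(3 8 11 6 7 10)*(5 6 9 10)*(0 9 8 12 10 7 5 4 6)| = |(0 9 7 4 6 5)(3 12 10)(8 11)| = 6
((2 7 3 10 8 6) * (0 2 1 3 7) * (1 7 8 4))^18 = ((0 2)(1 3 10 4)(6 7 8))^18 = (1 10)(3 4)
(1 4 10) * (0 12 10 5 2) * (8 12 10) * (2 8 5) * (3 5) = (0 10 1 4 2)(3 5 8 12) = [10, 4, 0, 5, 2, 8, 6, 7, 12, 9, 1, 11, 3]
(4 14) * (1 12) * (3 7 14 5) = (1 12)(3 7 14 4 5) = [0, 12, 2, 7, 5, 3, 6, 14, 8, 9, 10, 11, 1, 13, 4]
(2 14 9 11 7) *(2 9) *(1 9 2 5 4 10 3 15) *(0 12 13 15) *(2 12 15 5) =[15, 9, 14, 0, 10, 4, 6, 12, 8, 11, 3, 7, 13, 5, 2, 1] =(0 15 1 9 11 7 12 13 5 4 10 3)(2 14)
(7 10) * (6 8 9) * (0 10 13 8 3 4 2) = (0 10 7 13 8 9 6 3 4 2) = [10, 1, 0, 4, 2, 5, 3, 13, 9, 6, 7, 11, 12, 8]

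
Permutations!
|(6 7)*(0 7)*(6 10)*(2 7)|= |(0 2 7 10 6)|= 5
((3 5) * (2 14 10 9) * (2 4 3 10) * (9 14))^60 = (2 5 9 10 4 14 3) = ((2 9 4 3 5 10 14))^60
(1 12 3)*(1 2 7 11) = (1 12 3 2 7 11) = [0, 12, 7, 2, 4, 5, 6, 11, 8, 9, 10, 1, 3]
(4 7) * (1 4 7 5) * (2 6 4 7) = (1 7 2 6 4 5) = [0, 7, 6, 3, 5, 1, 4, 2]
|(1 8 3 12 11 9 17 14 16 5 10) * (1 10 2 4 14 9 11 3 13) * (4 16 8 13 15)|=|(1 13)(2 16 5)(3 12)(4 14 8 15)(9 17)|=12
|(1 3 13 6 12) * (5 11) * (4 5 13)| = 8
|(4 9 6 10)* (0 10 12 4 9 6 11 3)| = |(0 10 9 11 3)(4 6 12)| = 15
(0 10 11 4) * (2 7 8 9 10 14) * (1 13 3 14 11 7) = (0 11 4)(1 13 3 14 2)(7 8 9 10) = [11, 13, 1, 14, 0, 5, 6, 8, 9, 10, 7, 4, 12, 3, 2]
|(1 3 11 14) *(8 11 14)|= 6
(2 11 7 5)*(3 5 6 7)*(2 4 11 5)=(2 5 4 11 3)(6 7)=[0, 1, 5, 2, 11, 4, 7, 6, 8, 9, 10, 3]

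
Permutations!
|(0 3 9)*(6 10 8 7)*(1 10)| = 15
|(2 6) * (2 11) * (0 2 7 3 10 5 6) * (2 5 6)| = 15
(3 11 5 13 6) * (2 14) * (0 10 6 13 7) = (0 10 6 3 11 5 7)(2 14) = [10, 1, 14, 11, 4, 7, 3, 0, 8, 9, 6, 5, 12, 13, 2]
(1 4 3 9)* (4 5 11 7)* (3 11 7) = (1 5 7 4 11 3 9) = [0, 5, 2, 9, 11, 7, 6, 4, 8, 1, 10, 3]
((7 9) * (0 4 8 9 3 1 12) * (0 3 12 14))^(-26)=((0 4 8 9 7 12 3 1 14))^(-26)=(0 4 8 9 7 12 3 1 14)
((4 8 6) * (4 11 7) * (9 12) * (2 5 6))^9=(2 6 7 8 5 11 4)(9 12)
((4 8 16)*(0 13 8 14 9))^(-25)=((0 13 8 16 4 14 9))^(-25)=(0 16 9 8 14 13 4)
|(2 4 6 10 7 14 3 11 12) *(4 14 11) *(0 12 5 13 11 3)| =60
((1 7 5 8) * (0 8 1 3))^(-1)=(0 3 8)(1 5 7)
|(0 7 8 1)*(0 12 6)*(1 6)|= |(0 7 8 6)(1 12)|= 4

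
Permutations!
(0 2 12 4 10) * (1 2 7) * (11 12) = (0 7 1 2 11 12 4 10) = [7, 2, 11, 3, 10, 5, 6, 1, 8, 9, 0, 12, 4]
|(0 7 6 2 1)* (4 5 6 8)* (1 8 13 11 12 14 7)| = 10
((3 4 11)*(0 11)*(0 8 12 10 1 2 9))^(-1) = (0 9 2 1 10 12 8 4 3 11)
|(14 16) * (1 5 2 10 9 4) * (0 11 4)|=8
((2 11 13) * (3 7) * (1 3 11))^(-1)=((1 3 7 11 13 2))^(-1)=(1 2 13 11 7 3)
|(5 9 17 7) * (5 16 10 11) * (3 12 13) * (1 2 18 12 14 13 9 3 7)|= |(1 2 18 12 9 17)(3 14 13 7 16 10 11 5)|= 24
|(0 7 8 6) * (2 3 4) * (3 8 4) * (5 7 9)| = |(0 9 5 7 4 2 8 6)| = 8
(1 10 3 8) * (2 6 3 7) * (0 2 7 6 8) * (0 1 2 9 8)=(0 9 8 2)(1 10 6 3)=[9, 10, 0, 1, 4, 5, 3, 7, 2, 8, 6]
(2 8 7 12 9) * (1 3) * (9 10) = (1 3)(2 8 7 12 10 9) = [0, 3, 8, 1, 4, 5, 6, 12, 7, 2, 9, 11, 10]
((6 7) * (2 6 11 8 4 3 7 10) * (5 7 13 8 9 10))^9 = (2 5 11 10 6 7 9)(3 13 8 4)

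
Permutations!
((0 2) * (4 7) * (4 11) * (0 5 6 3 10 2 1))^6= (11)(2 5 6 3 10)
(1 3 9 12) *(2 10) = [0, 3, 10, 9, 4, 5, 6, 7, 8, 12, 2, 11, 1] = (1 3 9 12)(2 10)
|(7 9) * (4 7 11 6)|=|(4 7 9 11 6)|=5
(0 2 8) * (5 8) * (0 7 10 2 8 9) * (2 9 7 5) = (0 8 5 7 10 9) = [8, 1, 2, 3, 4, 7, 6, 10, 5, 0, 9]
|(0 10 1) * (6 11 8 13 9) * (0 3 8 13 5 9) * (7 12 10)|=12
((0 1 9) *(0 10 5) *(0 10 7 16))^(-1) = ((0 1 9 7 16)(5 10))^(-1) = (0 16 7 9 1)(5 10)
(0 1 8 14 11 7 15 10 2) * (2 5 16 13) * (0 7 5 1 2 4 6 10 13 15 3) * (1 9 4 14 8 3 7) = (0 2 1 3)(4 6 10 9)(5 16 15 13 14 11) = [2, 3, 1, 0, 6, 16, 10, 7, 8, 4, 9, 5, 12, 14, 11, 13, 15]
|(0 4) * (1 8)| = 2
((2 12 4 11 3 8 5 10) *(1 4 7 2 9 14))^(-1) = ((1 4 11 3 8 5 10 9 14)(2 12 7))^(-1) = (1 14 9 10 5 8 3 11 4)(2 7 12)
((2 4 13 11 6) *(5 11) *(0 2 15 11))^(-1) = ((0 2 4 13 5)(6 15 11))^(-1) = (0 5 13 4 2)(6 11 15)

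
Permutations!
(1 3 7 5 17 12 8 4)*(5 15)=(1 3 7 15 5 17 12 8 4)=[0, 3, 2, 7, 1, 17, 6, 15, 4, 9, 10, 11, 8, 13, 14, 5, 16, 12]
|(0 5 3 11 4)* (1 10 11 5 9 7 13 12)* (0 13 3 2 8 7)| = |(0 9)(1 10 11 4 13 12)(2 8 7 3 5)| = 30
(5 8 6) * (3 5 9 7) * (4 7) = (3 5 8 6 9 4 7) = [0, 1, 2, 5, 7, 8, 9, 3, 6, 4]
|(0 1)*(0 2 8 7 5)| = |(0 1 2 8 7 5)| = 6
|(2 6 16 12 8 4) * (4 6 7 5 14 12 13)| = |(2 7 5 14 12 8 6 16 13 4)| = 10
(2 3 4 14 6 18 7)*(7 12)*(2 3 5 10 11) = (2 5 10 11)(3 4 14 6 18 12 7) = [0, 1, 5, 4, 14, 10, 18, 3, 8, 9, 11, 2, 7, 13, 6, 15, 16, 17, 12]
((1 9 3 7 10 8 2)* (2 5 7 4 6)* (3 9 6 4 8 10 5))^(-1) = (10)(1 2 6)(3 8)(5 7) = ((10)(1 6 2)(3 8)(5 7))^(-1)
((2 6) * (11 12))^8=(12)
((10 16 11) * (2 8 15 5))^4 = (10 16 11) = ((2 8 15 5)(10 16 11))^4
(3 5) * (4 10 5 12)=(3 12 4 10 5)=[0, 1, 2, 12, 10, 3, 6, 7, 8, 9, 5, 11, 4]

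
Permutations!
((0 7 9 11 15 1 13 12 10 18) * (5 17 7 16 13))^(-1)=(0 18 10 12 13 16)(1 15 11 9 7 17 5)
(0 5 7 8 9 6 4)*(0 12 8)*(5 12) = (0 12 8 9 6 4 5 7) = [12, 1, 2, 3, 5, 7, 4, 0, 9, 6, 10, 11, 8]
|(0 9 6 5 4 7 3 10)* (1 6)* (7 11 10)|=8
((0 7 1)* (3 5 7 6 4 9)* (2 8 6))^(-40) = (9)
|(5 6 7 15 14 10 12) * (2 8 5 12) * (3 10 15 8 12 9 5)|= 18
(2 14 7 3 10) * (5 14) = (2 5 14 7 3 10) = [0, 1, 5, 10, 4, 14, 6, 3, 8, 9, 2, 11, 12, 13, 7]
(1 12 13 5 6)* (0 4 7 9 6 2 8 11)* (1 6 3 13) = (0 4 7 9 3 13 5 2 8 11)(1 12) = [4, 12, 8, 13, 7, 2, 6, 9, 11, 3, 10, 0, 1, 5]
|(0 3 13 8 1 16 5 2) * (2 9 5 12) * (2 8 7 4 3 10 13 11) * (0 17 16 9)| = |(0 10 13 7 4 3 11 2 17 16 12 8 1 9 5)| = 15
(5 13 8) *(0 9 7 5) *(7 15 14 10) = (0 9 15 14 10 7 5 13 8) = [9, 1, 2, 3, 4, 13, 6, 5, 0, 15, 7, 11, 12, 8, 10, 14]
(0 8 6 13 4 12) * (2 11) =[8, 1, 11, 3, 12, 5, 13, 7, 6, 9, 10, 2, 0, 4] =(0 8 6 13 4 12)(2 11)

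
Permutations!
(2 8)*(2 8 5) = (8)(2 5) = [0, 1, 5, 3, 4, 2, 6, 7, 8]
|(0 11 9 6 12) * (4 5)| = 10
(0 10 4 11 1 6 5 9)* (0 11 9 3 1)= (0 10 4 9 11)(1 6 5 3)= [10, 6, 2, 1, 9, 3, 5, 7, 8, 11, 4, 0]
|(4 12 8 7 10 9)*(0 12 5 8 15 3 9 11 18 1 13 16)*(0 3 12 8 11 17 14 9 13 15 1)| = 33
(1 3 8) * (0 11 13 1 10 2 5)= (0 11 13 1 3 8 10 2 5)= [11, 3, 5, 8, 4, 0, 6, 7, 10, 9, 2, 13, 12, 1]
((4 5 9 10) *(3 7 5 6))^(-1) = ((3 7 5 9 10 4 6))^(-1) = (3 6 4 10 9 5 7)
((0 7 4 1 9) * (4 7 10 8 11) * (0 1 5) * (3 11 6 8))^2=(0 3 4)(5 10 11)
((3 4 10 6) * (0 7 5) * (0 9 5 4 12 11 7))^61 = (3 10 7 12 6 4 11)(5 9)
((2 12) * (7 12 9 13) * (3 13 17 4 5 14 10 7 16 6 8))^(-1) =((2 9 17 4 5 14 10 7 12)(3 13 16 6 8))^(-1) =(2 12 7 10 14 5 4 17 9)(3 8 6 16 13)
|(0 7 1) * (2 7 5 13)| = |(0 5 13 2 7 1)| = 6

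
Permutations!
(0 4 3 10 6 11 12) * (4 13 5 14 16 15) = (0 13 5 14 16 15 4 3 10 6 11 12) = [13, 1, 2, 10, 3, 14, 11, 7, 8, 9, 6, 12, 0, 5, 16, 4, 15]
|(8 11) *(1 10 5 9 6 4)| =|(1 10 5 9 6 4)(8 11)| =6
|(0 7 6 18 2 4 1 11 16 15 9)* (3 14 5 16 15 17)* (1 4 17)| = 14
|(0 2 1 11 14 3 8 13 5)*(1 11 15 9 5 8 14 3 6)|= 10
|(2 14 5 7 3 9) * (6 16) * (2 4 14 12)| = 6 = |(2 12)(3 9 4 14 5 7)(6 16)|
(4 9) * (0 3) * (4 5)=(0 3)(4 9 5)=[3, 1, 2, 0, 9, 4, 6, 7, 8, 5]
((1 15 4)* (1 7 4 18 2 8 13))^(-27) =((1 15 18 2 8 13)(4 7))^(-27) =(1 2)(4 7)(8 15)(13 18)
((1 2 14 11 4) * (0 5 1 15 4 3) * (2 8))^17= (0 5 1 8 2 14 11 3)(4 15)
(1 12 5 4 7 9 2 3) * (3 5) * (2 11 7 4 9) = (1 12 3)(2 5 9 11 7) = [0, 12, 5, 1, 4, 9, 6, 2, 8, 11, 10, 7, 3]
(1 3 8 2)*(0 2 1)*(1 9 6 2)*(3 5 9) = (0 1 5 9 6 2)(3 8) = [1, 5, 0, 8, 4, 9, 2, 7, 3, 6]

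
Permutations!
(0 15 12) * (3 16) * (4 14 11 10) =(0 15 12)(3 16)(4 14 11 10) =[15, 1, 2, 16, 14, 5, 6, 7, 8, 9, 4, 10, 0, 13, 11, 12, 3]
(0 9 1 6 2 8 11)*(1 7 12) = (0 9 7 12 1 6 2 8 11) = [9, 6, 8, 3, 4, 5, 2, 12, 11, 7, 10, 0, 1]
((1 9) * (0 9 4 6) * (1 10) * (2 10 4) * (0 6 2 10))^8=(10)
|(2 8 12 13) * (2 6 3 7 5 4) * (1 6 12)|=|(1 6 3 7 5 4 2 8)(12 13)|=8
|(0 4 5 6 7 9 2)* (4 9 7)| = |(0 9 2)(4 5 6)| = 3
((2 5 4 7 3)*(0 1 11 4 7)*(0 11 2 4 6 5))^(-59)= ((0 1 2)(3 4 11 6 5 7))^(-59)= (0 1 2)(3 4 11 6 5 7)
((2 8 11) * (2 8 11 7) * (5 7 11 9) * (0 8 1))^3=(0 1 11 8)(2 7 5 9)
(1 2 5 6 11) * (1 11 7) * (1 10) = [0, 2, 5, 3, 4, 6, 7, 10, 8, 9, 1, 11] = (11)(1 2 5 6 7 10)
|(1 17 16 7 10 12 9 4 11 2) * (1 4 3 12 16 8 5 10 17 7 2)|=30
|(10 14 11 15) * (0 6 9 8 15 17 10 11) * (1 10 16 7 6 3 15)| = 13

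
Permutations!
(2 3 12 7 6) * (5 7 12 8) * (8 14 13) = (2 3 14 13 8 5 7 6) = [0, 1, 3, 14, 4, 7, 2, 6, 5, 9, 10, 11, 12, 8, 13]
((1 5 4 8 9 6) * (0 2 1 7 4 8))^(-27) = ((0 2 1 5 8 9 6 7 4))^(-27) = (9)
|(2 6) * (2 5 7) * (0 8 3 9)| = |(0 8 3 9)(2 6 5 7)| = 4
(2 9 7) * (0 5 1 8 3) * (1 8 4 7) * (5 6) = [6, 4, 9, 0, 7, 8, 5, 2, 3, 1] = (0 6 5 8 3)(1 4 7 2 9)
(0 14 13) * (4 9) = (0 14 13)(4 9) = [14, 1, 2, 3, 9, 5, 6, 7, 8, 4, 10, 11, 12, 0, 13]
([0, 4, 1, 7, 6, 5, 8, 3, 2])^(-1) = [0, 2, 8, 7, 1, 5, 4, 3, 6]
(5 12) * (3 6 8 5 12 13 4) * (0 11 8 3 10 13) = (0 11 8 5)(3 6)(4 10 13) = [11, 1, 2, 6, 10, 0, 3, 7, 5, 9, 13, 8, 12, 4]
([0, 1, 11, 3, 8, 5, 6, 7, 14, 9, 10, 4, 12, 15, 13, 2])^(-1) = (2 15 13 14 8 4 11)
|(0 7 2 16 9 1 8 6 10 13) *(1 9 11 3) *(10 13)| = 10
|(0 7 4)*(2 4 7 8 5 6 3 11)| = |(0 8 5 6 3 11 2 4)| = 8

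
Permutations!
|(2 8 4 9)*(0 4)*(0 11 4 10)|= 10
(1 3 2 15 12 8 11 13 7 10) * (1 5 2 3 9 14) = (1 9 14)(2 15 12 8 11 13 7 10 5) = [0, 9, 15, 3, 4, 2, 6, 10, 11, 14, 5, 13, 8, 7, 1, 12]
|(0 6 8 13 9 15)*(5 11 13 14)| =9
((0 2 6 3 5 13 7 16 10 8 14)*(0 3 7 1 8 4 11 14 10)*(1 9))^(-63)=(0 6 16 2 7)(1 5 11 8 13 14 10 9 3 4)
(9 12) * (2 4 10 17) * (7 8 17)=(2 4 10 7 8 17)(9 12)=[0, 1, 4, 3, 10, 5, 6, 8, 17, 12, 7, 11, 9, 13, 14, 15, 16, 2]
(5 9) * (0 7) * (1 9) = (0 7)(1 9 5) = [7, 9, 2, 3, 4, 1, 6, 0, 8, 5]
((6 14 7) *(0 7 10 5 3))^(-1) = (0 3 5 10 14 6 7)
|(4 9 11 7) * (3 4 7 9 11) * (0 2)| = 4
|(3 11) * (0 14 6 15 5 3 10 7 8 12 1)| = 12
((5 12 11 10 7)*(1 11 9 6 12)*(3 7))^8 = (1 10 7)(3 5 11)(6 9 12)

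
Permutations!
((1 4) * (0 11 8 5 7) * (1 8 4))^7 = (0 11 4 8 5 7)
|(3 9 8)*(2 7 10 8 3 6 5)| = 6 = |(2 7 10 8 6 5)(3 9)|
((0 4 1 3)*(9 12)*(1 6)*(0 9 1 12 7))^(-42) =(0 9 1 6)(3 12 4 7)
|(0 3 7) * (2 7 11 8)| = 6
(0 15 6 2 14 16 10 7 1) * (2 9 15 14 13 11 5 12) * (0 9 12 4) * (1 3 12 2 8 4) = [14, 9, 13, 12, 0, 1, 2, 3, 4, 15, 7, 5, 8, 11, 16, 6, 10] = (0 14 16 10 7 3 12 8 4)(1 9 15 6 2 13 11 5)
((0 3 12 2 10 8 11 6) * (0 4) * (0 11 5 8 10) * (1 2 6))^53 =(0 11 12 2 4 3 1 6)(5 8)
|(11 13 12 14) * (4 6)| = |(4 6)(11 13 12 14)| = 4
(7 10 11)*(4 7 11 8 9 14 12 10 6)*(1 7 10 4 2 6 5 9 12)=(1 7 5 9 14)(2 6)(4 10 8 12)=[0, 7, 6, 3, 10, 9, 2, 5, 12, 14, 8, 11, 4, 13, 1]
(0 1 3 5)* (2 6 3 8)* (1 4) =[4, 8, 6, 5, 1, 0, 3, 7, 2] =(0 4 1 8 2 6 3 5)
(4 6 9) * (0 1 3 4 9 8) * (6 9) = [1, 3, 2, 4, 9, 5, 8, 7, 0, 6] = (0 1 3 4 9 6 8)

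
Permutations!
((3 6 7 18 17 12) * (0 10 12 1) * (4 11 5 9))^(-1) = ((0 10 12 3 6 7 18 17 1)(4 11 5 9))^(-1) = (0 1 17 18 7 6 3 12 10)(4 9 5 11)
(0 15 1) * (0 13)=(0 15 1 13)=[15, 13, 2, 3, 4, 5, 6, 7, 8, 9, 10, 11, 12, 0, 14, 1]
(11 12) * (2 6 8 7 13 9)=(2 6 8 7 13 9)(11 12)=[0, 1, 6, 3, 4, 5, 8, 13, 7, 2, 10, 12, 11, 9]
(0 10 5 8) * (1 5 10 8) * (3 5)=(10)(0 8)(1 3 5)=[8, 3, 2, 5, 4, 1, 6, 7, 0, 9, 10]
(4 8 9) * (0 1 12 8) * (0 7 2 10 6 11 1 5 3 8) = (0 5 3 8 9 4 7 2 10 6 11 1 12) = [5, 12, 10, 8, 7, 3, 11, 2, 9, 4, 6, 1, 0]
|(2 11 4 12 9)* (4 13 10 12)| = |(2 11 13 10 12 9)| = 6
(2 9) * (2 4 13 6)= (2 9 4 13 6)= [0, 1, 9, 3, 13, 5, 2, 7, 8, 4, 10, 11, 12, 6]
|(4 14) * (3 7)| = 2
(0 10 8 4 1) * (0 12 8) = (0 10)(1 12 8 4) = [10, 12, 2, 3, 1, 5, 6, 7, 4, 9, 0, 11, 8]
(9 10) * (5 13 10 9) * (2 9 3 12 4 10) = (2 9 3 12 4 10 5 13) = [0, 1, 9, 12, 10, 13, 6, 7, 8, 3, 5, 11, 4, 2]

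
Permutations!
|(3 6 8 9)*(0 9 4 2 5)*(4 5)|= 6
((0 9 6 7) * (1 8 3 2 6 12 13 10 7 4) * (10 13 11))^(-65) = (13)(0 9 12 11 10 7)(1 8 3 2 6 4)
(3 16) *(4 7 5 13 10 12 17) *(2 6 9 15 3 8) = (2 6 9 15 3 16 8)(4 7 5 13 10 12 17) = [0, 1, 6, 16, 7, 13, 9, 5, 2, 15, 12, 11, 17, 10, 14, 3, 8, 4]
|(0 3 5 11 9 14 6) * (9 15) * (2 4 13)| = |(0 3 5 11 15 9 14 6)(2 4 13)| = 24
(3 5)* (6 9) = (3 5)(6 9) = [0, 1, 2, 5, 4, 3, 9, 7, 8, 6]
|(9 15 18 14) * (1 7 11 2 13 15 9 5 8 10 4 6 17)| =|(1 7 11 2 13 15 18 14 5 8 10 4 6 17)| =14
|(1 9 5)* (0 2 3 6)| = |(0 2 3 6)(1 9 5)| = 12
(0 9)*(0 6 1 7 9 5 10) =(0 5 10)(1 7 9 6) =[5, 7, 2, 3, 4, 10, 1, 9, 8, 6, 0]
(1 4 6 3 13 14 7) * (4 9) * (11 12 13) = (1 9 4 6 3 11 12 13 14 7) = [0, 9, 2, 11, 6, 5, 3, 1, 8, 4, 10, 12, 13, 14, 7]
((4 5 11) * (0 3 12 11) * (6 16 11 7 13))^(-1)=((0 3 12 7 13 6 16 11 4 5))^(-1)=(0 5 4 11 16 6 13 7 12 3)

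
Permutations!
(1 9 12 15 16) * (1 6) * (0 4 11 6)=(0 4 11 6 1 9 12 15 16)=[4, 9, 2, 3, 11, 5, 1, 7, 8, 12, 10, 6, 15, 13, 14, 16, 0]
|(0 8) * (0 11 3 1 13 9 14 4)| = 9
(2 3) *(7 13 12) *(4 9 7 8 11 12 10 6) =(2 3)(4 9 7 13 10 6)(8 11 12) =[0, 1, 3, 2, 9, 5, 4, 13, 11, 7, 6, 12, 8, 10]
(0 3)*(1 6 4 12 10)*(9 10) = (0 3)(1 6 4 12 9 10) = [3, 6, 2, 0, 12, 5, 4, 7, 8, 10, 1, 11, 9]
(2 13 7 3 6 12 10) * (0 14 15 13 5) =[14, 1, 5, 6, 4, 0, 12, 3, 8, 9, 2, 11, 10, 7, 15, 13] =(0 14 15 13 7 3 6 12 10 2 5)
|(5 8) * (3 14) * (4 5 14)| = 5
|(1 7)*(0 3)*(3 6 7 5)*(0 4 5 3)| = 7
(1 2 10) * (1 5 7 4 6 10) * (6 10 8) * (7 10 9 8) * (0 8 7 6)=(0 8)(1 2)(4 9 7)(5 10)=[8, 2, 1, 3, 9, 10, 6, 4, 0, 7, 5]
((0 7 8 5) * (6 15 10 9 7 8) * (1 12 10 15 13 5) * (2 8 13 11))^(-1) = (15)(0 5 13)(1 8 2 11 6 7 9 10 12)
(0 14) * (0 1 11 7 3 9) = (0 14 1 11 7 3 9) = [14, 11, 2, 9, 4, 5, 6, 3, 8, 0, 10, 7, 12, 13, 1]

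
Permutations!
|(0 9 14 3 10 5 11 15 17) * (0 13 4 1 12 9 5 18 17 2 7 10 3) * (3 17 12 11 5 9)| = |(0 9 14)(1 11 15 2 7 10 18 12 3 17 13 4)| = 12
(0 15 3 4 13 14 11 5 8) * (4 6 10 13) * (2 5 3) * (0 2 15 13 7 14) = (15)(0 13)(2 5 8)(3 6 10 7 14 11) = [13, 1, 5, 6, 4, 8, 10, 14, 2, 9, 7, 3, 12, 0, 11, 15]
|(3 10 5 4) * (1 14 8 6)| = 4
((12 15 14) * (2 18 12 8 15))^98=(2 12 18)(8 14 15)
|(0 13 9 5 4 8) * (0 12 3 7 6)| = 10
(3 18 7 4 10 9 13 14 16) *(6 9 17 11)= (3 18 7 4 10 17 11 6 9 13 14 16)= [0, 1, 2, 18, 10, 5, 9, 4, 8, 13, 17, 6, 12, 14, 16, 15, 3, 11, 7]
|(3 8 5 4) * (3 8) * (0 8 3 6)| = 6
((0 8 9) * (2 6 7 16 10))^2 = (0 9 8)(2 7 10 6 16)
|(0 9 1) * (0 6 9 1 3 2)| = |(0 1 6 9 3 2)| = 6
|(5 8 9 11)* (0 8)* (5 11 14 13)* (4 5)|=|(0 8 9 14 13 4 5)|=7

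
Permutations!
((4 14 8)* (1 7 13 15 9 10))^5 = ((1 7 13 15 9 10)(4 14 8))^5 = (1 10 9 15 13 7)(4 8 14)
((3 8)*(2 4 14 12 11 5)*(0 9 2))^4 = ((0 9 2 4 14 12 11 5)(3 8))^4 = (0 14)(2 11)(4 5)(9 12)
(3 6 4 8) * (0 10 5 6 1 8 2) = (0 10 5 6 4 2)(1 8 3) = [10, 8, 0, 1, 2, 6, 4, 7, 3, 9, 5]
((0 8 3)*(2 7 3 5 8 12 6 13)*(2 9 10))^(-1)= (0 3 7 2 10 9 13 6 12)(5 8)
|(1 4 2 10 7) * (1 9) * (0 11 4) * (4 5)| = |(0 11 5 4 2 10 7 9 1)| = 9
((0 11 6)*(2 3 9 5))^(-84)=((0 11 6)(2 3 9 5))^(-84)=(11)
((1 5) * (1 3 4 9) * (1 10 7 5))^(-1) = (3 5 7 10 9 4)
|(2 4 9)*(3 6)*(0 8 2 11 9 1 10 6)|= 8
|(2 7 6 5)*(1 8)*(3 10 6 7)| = 10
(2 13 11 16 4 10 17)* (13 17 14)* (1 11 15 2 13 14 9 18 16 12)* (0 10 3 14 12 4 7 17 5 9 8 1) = (0 10 8 1 11 4 3 14 12)(2 5 9 18 16 7 17 13 15) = [10, 11, 5, 14, 3, 9, 6, 17, 1, 18, 8, 4, 0, 15, 12, 2, 7, 13, 16]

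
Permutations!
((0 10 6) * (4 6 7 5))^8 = ((0 10 7 5 4 6))^8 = (0 7 4)(5 6 10)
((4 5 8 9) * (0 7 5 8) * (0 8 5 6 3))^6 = (0 6)(3 7)(4 8)(5 9)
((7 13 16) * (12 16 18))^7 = (7 18 16 13 12)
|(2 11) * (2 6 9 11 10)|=|(2 10)(6 9 11)|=6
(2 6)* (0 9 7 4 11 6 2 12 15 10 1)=(0 9 7 4 11 6 12 15 10 1)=[9, 0, 2, 3, 11, 5, 12, 4, 8, 7, 1, 6, 15, 13, 14, 10]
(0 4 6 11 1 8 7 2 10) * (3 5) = (0 4 6 11 1 8 7 2 10)(3 5) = [4, 8, 10, 5, 6, 3, 11, 2, 7, 9, 0, 1]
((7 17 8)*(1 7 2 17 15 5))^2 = (1 15)(2 8 17)(5 7)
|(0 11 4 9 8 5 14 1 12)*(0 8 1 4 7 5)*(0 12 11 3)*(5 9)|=12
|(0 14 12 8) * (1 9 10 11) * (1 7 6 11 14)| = 21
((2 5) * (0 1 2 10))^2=((0 1 2 5 10))^2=(0 2 10 1 5)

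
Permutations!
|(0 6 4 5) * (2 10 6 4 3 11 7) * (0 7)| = |(0 4 5 7 2 10 6 3 11)| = 9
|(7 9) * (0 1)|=2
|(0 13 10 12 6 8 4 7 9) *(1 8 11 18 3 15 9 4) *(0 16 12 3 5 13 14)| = |(0 14)(1 8)(3 15 9 16 12 6 11 18 5 13 10)(4 7)| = 22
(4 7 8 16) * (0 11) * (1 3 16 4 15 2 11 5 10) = [5, 3, 11, 16, 7, 10, 6, 8, 4, 9, 1, 0, 12, 13, 14, 2, 15] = (0 5 10 1 3 16 15 2 11)(4 7 8)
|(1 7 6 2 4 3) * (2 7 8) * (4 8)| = 6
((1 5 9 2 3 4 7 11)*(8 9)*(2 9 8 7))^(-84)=(11)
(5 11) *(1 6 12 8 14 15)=(1 6 12 8 14 15)(5 11)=[0, 6, 2, 3, 4, 11, 12, 7, 14, 9, 10, 5, 8, 13, 15, 1]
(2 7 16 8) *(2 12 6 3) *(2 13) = (2 7 16 8 12 6 3 13) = [0, 1, 7, 13, 4, 5, 3, 16, 12, 9, 10, 11, 6, 2, 14, 15, 8]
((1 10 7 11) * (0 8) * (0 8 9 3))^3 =((0 9 3)(1 10 7 11))^3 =(1 11 7 10)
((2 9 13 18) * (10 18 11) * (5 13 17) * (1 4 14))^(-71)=((1 4 14)(2 9 17 5 13 11 10 18))^(-71)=(1 4 14)(2 9 17 5 13 11 10 18)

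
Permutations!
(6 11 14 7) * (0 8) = (0 8)(6 11 14 7) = [8, 1, 2, 3, 4, 5, 11, 6, 0, 9, 10, 14, 12, 13, 7]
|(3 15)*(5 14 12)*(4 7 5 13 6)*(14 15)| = 9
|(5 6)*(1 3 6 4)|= |(1 3 6 5 4)|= 5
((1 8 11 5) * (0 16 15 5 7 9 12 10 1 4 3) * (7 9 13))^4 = (0 4 15)(1 12 11)(3 5 16)(8 10 9)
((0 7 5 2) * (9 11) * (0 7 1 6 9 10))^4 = (0 11 6)(1 10 9)(2 7 5)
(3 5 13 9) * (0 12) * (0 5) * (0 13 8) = (0 12 5 8)(3 13 9) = [12, 1, 2, 13, 4, 8, 6, 7, 0, 3, 10, 11, 5, 9]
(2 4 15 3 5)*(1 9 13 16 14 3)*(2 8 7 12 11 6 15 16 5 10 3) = [0, 9, 4, 10, 16, 8, 15, 12, 7, 13, 3, 6, 11, 5, 2, 1, 14] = (1 9 13 5 8 7 12 11 6 15)(2 4 16 14)(3 10)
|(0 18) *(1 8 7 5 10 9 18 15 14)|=10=|(0 15 14 1 8 7 5 10 9 18)|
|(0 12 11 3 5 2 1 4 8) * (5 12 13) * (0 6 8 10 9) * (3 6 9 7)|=14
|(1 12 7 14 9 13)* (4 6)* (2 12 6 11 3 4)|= 24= |(1 6 2 12 7 14 9 13)(3 4 11)|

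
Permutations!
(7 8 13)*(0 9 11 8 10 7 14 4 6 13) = [9, 1, 2, 3, 6, 5, 13, 10, 0, 11, 7, 8, 12, 14, 4] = (0 9 11 8)(4 6 13 14)(7 10)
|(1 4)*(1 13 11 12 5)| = |(1 4 13 11 12 5)| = 6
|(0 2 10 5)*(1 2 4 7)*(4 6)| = 8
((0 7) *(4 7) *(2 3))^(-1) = (0 7 4)(2 3)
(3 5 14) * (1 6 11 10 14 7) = [0, 6, 2, 5, 4, 7, 11, 1, 8, 9, 14, 10, 12, 13, 3] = (1 6 11 10 14 3 5 7)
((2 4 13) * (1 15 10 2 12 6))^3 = ((1 15 10 2 4 13 12 6))^3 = (1 2 12 15 4 6 10 13)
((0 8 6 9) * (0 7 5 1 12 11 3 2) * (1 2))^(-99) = (0 2 5 7 9 6 8)(1 12 11 3)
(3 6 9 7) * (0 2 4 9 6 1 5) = [2, 5, 4, 1, 9, 0, 6, 3, 8, 7] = (0 2 4 9 7 3 1 5)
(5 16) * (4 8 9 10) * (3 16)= (3 16 5)(4 8 9 10)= [0, 1, 2, 16, 8, 3, 6, 7, 9, 10, 4, 11, 12, 13, 14, 15, 5]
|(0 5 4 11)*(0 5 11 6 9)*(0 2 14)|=|(0 11 5 4 6 9 2 14)|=8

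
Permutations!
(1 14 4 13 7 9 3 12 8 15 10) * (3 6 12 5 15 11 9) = (1 14 4 13 7 3 5 15 10)(6 12 8 11 9) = [0, 14, 2, 5, 13, 15, 12, 3, 11, 6, 1, 9, 8, 7, 4, 10]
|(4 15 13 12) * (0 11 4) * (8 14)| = |(0 11 4 15 13 12)(8 14)| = 6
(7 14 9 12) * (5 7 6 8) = (5 7 14 9 12 6 8) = [0, 1, 2, 3, 4, 7, 8, 14, 5, 12, 10, 11, 6, 13, 9]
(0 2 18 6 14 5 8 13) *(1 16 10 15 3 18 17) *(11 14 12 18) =(0 2 17 1 16 10 15 3 11 14 5 8 13)(6 12 18) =[2, 16, 17, 11, 4, 8, 12, 7, 13, 9, 15, 14, 18, 0, 5, 3, 10, 1, 6]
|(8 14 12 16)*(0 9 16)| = 6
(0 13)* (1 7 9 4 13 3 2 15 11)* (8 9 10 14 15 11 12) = [3, 7, 11, 2, 13, 5, 6, 10, 9, 4, 14, 1, 8, 0, 15, 12] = (0 3 2 11 1 7 10 14 15 12 8 9 4 13)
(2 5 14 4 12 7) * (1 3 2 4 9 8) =(1 3 2 5 14 9 8)(4 12 7) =[0, 3, 5, 2, 12, 14, 6, 4, 1, 8, 10, 11, 7, 13, 9]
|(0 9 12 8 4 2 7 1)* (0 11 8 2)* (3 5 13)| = |(0 9 12 2 7 1 11 8 4)(3 5 13)| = 9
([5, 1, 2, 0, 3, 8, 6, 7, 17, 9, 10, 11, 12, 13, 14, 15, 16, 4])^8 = [8, 1, 2, 5, 0, 17, 6, 7, 4, 9, 10, 11, 12, 13, 14, 15, 16, 3]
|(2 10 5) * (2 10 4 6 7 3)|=10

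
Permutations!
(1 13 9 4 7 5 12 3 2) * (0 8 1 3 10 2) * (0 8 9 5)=(0 9 4 7)(1 13 5 12 10 2 3 8)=[9, 13, 3, 8, 7, 12, 6, 0, 1, 4, 2, 11, 10, 5]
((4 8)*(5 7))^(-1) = (4 8)(5 7)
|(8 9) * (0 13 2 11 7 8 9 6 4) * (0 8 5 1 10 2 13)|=6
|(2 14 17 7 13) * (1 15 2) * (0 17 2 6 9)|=|(0 17 7 13 1 15 6 9)(2 14)|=8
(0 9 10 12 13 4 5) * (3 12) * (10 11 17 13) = (0 9 11 17 13 4 5)(3 12 10) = [9, 1, 2, 12, 5, 0, 6, 7, 8, 11, 3, 17, 10, 4, 14, 15, 16, 13]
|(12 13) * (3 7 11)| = 6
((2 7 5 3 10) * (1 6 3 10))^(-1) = (1 3 6)(2 10 5 7)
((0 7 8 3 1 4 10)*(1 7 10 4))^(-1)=(0 10)(3 8 7)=((0 10)(3 7 8))^(-1)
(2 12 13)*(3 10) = (2 12 13)(3 10) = [0, 1, 12, 10, 4, 5, 6, 7, 8, 9, 3, 11, 13, 2]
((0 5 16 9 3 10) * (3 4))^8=(0 5 16 9 4 3 10)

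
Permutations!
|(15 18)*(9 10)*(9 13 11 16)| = 10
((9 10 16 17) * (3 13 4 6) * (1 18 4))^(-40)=(1 4 3)(6 13 18)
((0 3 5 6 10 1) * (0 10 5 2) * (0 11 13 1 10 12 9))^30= (0 12 13 2)(1 11 3 9)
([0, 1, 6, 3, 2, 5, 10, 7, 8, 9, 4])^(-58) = (2 10)(4 6)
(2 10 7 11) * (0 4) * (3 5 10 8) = (0 4)(2 8 3 5 10 7 11) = [4, 1, 8, 5, 0, 10, 6, 11, 3, 9, 7, 2]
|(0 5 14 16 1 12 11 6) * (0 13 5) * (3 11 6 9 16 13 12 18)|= |(1 18 3 11 9 16)(5 14 13)(6 12)|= 6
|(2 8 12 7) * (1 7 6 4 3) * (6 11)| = 9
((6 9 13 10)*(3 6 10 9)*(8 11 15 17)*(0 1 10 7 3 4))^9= ((0 1 10 7 3 6 4)(8 11 15 17)(9 13))^9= (0 10 3 4 1 7 6)(8 11 15 17)(9 13)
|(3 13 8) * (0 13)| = |(0 13 8 3)| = 4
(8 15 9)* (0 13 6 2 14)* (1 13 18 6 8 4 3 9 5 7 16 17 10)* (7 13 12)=(0 18 6 2 14)(1 12 7 16 17 10)(3 9 4)(5 13 8 15)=[18, 12, 14, 9, 3, 13, 2, 16, 15, 4, 1, 11, 7, 8, 0, 5, 17, 10, 6]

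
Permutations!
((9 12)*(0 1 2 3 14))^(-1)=((0 1 2 3 14)(9 12))^(-1)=(0 14 3 2 1)(9 12)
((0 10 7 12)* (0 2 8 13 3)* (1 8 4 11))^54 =((0 10 7 12 2 4 11 1 8 13 3))^54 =(0 3 13 8 1 11 4 2 12 7 10)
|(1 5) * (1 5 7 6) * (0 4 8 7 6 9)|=|(0 4 8 7 9)(1 6)|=10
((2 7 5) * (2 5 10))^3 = (10)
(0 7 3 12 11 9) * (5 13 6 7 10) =[10, 1, 2, 12, 4, 13, 7, 3, 8, 0, 5, 9, 11, 6] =(0 10 5 13 6 7 3 12 11 9)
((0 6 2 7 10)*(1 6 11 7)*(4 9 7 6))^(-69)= (0 2 9)(1 7 11)(4 10 6)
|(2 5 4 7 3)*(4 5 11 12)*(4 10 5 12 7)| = 12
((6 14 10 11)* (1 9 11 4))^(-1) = (1 4 10 14 6 11 9)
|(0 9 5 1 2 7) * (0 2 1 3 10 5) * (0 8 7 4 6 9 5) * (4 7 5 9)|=6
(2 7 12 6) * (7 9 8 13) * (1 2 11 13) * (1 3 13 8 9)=(1 2)(3 13 7 12 6 11 8)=[0, 2, 1, 13, 4, 5, 11, 12, 3, 9, 10, 8, 6, 7]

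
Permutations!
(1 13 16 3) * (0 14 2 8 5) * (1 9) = (0 14 2 8 5)(1 13 16 3 9) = [14, 13, 8, 9, 4, 0, 6, 7, 5, 1, 10, 11, 12, 16, 2, 15, 3]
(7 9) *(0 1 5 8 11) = [1, 5, 2, 3, 4, 8, 6, 9, 11, 7, 10, 0] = (0 1 5 8 11)(7 9)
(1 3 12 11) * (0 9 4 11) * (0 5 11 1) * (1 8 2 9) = [1, 3, 9, 12, 8, 11, 6, 7, 2, 4, 10, 0, 5] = (0 1 3 12 5 11)(2 9 4 8)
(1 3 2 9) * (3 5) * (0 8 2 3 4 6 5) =(0 8 2 9 1)(4 6 5) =[8, 0, 9, 3, 6, 4, 5, 7, 2, 1]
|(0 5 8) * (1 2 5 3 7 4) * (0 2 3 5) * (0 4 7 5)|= 6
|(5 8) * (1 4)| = |(1 4)(5 8)| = 2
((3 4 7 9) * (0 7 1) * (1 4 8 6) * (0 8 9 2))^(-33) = ((0 7 2)(1 8 6)(3 9))^(-33) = (3 9)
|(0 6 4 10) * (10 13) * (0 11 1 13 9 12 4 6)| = 12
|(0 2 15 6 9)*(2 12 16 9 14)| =|(0 12 16 9)(2 15 6 14)| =4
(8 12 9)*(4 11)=(4 11)(8 12 9)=[0, 1, 2, 3, 11, 5, 6, 7, 12, 8, 10, 4, 9]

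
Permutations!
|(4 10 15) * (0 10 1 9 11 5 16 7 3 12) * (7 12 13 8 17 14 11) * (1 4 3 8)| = |(0 10 15 3 13 1 9 7 8 17 14 11 5 16 12)| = 15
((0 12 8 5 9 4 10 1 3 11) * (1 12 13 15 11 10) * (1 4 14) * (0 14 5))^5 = ((0 13 15 11 14 1 3 10 12 8)(5 9))^5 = (0 1)(3 13)(5 9)(8 14)(10 15)(11 12)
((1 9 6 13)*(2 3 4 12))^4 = ((1 9 6 13)(2 3 4 12))^4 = (13)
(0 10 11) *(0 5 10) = (5 10 11) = [0, 1, 2, 3, 4, 10, 6, 7, 8, 9, 11, 5]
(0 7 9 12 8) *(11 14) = (0 7 9 12 8)(11 14) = [7, 1, 2, 3, 4, 5, 6, 9, 0, 12, 10, 14, 8, 13, 11]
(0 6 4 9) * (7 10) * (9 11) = (0 6 4 11 9)(7 10) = [6, 1, 2, 3, 11, 5, 4, 10, 8, 0, 7, 9]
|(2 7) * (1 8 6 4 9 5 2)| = |(1 8 6 4 9 5 2 7)| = 8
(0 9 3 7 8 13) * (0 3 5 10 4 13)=[9, 1, 2, 7, 13, 10, 6, 8, 0, 5, 4, 11, 12, 3]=(0 9 5 10 4 13 3 7 8)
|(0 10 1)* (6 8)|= 6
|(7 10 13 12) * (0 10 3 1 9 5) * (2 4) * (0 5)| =|(0 10 13 12 7 3 1 9)(2 4)| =8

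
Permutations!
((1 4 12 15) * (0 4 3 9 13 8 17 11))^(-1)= ((0 4 12 15 1 3 9 13 8 17 11))^(-1)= (0 11 17 8 13 9 3 1 15 12 4)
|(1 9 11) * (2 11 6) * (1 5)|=|(1 9 6 2 11 5)|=6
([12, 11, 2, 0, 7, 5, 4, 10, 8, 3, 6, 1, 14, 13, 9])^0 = [0, 1, 2, 3, 4, 5, 6, 7, 8, 9, 10, 11, 12, 13, 14]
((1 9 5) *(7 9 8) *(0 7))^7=(0 7 9 5 1 8)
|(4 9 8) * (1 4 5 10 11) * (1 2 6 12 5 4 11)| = |(1 11 2 6 12 5 10)(4 9 8)| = 21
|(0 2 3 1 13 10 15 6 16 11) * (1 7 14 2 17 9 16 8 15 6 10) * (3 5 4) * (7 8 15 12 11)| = |(0 17 9 16 7 14 2 5 4 3 8 12 11)(1 13)(6 15 10)| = 78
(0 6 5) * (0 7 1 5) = (0 6)(1 5 7) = [6, 5, 2, 3, 4, 7, 0, 1]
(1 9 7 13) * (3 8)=(1 9 7 13)(3 8)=[0, 9, 2, 8, 4, 5, 6, 13, 3, 7, 10, 11, 12, 1]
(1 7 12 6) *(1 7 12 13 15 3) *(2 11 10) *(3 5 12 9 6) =(1 9 6 7 13 15 5 12 3)(2 11 10) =[0, 9, 11, 1, 4, 12, 7, 13, 8, 6, 2, 10, 3, 15, 14, 5]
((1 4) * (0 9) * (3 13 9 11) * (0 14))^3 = (0 13)(1 4)(3 14)(9 11)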